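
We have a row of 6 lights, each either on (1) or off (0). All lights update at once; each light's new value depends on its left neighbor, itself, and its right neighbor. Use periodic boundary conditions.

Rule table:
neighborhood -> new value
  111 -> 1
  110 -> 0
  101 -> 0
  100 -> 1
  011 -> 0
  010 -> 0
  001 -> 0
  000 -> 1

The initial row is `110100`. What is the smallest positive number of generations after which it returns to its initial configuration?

3

000010
111001
110100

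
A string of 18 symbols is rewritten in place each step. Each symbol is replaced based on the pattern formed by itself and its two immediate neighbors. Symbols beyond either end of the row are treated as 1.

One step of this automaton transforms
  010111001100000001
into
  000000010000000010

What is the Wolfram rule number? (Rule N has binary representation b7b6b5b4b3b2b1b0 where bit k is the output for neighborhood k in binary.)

2

position 4: 111 → 0  (bit 7 = 0)
position 5: 110 → 0  (bit 6 = 0)
position 0: 101 → 0  (bit 5 = 0)
position 6: 100 → 0  (bit 4 = 0)
position 3: 011 → 0  (bit 3 = 0)
position 1: 010 → 0  (bit 2 = 0)
position 7: 001 → 1  (bit 1 = 1)
position 11: 000 → 0  (bit 0 = 0)
bits b7..b0 = 00000010 = 2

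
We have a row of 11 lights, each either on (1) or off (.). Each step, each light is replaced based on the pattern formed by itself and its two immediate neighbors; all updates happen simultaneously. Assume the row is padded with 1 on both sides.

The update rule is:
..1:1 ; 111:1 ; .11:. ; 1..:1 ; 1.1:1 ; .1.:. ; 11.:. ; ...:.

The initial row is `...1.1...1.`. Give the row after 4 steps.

.1.1.1.1.1.

step 1: 1.1.1.1.1.1
step 2: .1.1.1.1.1.
step 3: 1.1.1.1.1.1  (repeats step 1; period 2)
step 4: .1.1.1.1.1.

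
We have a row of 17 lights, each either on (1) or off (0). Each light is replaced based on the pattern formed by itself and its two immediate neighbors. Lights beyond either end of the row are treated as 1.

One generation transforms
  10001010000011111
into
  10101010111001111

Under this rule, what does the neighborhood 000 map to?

At position 2 the neighborhood is 000; the next row has 1 there.

1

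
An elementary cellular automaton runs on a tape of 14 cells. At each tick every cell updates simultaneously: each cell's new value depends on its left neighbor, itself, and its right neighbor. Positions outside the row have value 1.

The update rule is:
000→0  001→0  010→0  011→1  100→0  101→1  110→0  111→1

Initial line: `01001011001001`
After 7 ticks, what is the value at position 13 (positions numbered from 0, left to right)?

1

tick 1: 10000110000001
tick 2: 00000100000001
tick 3: 00000000000001
tick 4: 00000000000001  (fixed point — unchanged through tick 7)
position 13 holds 1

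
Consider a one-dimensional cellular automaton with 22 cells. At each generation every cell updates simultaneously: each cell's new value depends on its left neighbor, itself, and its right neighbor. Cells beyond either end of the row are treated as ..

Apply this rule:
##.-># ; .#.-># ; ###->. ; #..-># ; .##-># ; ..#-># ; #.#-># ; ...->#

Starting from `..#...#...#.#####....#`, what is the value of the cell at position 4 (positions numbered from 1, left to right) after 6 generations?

.

#############...######
#...........#####....#
#############...######  (repeats generation 1; period 2)
generation 6: #...........#####....#
position 4 holds .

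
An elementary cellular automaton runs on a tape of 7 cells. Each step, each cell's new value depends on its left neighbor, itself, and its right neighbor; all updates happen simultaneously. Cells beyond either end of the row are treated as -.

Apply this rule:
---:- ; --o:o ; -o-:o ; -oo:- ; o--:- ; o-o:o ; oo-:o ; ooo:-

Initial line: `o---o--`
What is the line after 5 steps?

o--oo--
o-o-o--
ooooo--
----o--
---oo--

---oo--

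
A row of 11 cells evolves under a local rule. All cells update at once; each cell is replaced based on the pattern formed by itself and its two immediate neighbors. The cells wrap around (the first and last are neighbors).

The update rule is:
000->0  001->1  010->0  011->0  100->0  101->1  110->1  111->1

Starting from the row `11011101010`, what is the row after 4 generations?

generation 1: 01101110101
generation 2: 10110111010
generation 3: 01011011101
generation 4: 10101101110

10101101110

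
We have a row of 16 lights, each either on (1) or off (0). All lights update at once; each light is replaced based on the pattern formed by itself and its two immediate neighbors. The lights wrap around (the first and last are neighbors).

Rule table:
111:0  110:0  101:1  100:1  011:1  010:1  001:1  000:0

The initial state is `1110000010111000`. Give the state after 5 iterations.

0111101100011111

iteration 1: 1001000111100101
iteration 2: 0111101100011111
iteration 3: 1100011010110000
iteration 4: 1010110111101001
iteration 5: 0111101100011111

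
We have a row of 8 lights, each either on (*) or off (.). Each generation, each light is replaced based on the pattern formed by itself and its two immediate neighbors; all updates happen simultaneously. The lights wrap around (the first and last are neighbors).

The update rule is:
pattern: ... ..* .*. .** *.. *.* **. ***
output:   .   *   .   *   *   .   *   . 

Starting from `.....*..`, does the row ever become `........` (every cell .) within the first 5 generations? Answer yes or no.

....*.*.
...*...*
*.*.*.*.
........
all cells are . at generation 4

yes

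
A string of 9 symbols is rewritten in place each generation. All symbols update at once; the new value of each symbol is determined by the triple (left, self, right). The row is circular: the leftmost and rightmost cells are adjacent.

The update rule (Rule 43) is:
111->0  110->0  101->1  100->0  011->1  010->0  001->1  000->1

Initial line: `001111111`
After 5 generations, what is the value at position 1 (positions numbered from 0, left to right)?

011000000
110011111
000110000
111100111
000001100
position 1 holds 0

0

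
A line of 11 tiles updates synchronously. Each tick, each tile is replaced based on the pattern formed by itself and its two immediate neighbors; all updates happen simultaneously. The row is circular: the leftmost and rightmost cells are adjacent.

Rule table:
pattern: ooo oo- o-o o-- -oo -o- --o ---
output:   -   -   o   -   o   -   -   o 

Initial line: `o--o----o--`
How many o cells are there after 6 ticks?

-----oo----
oooo-o--ooo
----o---o--
ooo---o---o
----o---o-o
-oo---o--o-
count of o: 4

4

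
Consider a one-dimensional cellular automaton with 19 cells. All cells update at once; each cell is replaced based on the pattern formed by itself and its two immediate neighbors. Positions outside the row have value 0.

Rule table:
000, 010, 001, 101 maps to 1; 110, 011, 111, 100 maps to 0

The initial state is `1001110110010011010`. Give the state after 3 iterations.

1010001000110100110
1110111011001101000
0001000100010011011

0001000100010011011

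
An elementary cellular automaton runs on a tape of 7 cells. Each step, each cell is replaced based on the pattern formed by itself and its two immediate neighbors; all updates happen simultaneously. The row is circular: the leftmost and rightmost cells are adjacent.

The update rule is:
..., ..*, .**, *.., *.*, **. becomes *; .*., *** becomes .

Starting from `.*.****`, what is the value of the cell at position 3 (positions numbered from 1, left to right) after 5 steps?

*.**..*
*******
.......
*******  (repeats step 2; period 2)
step 5: .......
position 3 holds .

.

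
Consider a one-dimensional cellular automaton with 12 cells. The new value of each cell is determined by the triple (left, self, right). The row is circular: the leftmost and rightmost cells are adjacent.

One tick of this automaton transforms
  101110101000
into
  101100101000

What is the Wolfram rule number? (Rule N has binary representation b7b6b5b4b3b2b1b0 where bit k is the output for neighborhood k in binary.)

140

position 3: 111 → 1  (bit 7 = 1)
position 4: 110 → 0  (bit 6 = 0)
position 1: 101 → 0  (bit 5 = 0)
position 9: 100 → 0  (bit 4 = 0)
position 2: 011 → 1  (bit 3 = 1)
position 0: 010 → 1  (bit 2 = 1)
position 11: 001 → 0  (bit 1 = 0)
position 10: 000 → 0  (bit 0 = 0)
bits b7..b0 = 10001100 = 140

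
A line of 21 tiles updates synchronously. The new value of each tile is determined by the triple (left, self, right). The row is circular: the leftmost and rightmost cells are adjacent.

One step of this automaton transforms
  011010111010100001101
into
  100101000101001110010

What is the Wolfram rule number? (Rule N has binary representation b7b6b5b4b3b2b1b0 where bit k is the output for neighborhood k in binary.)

position 7: 111 → 0  (bit 7 = 0)
position 2: 110 → 0  (bit 6 = 0)
position 0: 101 → 1  (bit 5 = 1)
position 13: 100 → 0  (bit 4 = 0)
position 1: 011 → 0  (bit 3 = 0)
position 4: 010 → 0  (bit 2 = 0)
position 16: 001 → 1  (bit 1 = 1)
position 14: 000 → 1  (bit 0 = 1)
bits b7..b0 = 00100011 = 35

35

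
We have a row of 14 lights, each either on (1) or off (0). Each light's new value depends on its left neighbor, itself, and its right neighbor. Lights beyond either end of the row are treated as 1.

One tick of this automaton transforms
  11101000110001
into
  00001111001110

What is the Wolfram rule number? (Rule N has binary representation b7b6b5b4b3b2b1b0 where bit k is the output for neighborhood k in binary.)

position 0: 111 → 0  (bit 7 = 0)
position 2: 110 → 0  (bit 6 = 0)
position 3: 101 → 0  (bit 5 = 0)
position 5: 100 → 1  (bit 4 = 1)
position 8: 011 → 0  (bit 3 = 0)
position 4: 010 → 1  (bit 2 = 1)
position 7: 001 → 1  (bit 1 = 1)
position 6: 000 → 1  (bit 0 = 1)
bits b7..b0 = 00010111 = 23

23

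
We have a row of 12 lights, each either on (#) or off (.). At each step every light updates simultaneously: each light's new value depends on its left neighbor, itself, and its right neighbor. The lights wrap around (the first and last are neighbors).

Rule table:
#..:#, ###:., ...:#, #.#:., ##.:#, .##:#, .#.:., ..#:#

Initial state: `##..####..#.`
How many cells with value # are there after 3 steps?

#####..###..
#...####.###
#####..#.#..
count of #: 7

7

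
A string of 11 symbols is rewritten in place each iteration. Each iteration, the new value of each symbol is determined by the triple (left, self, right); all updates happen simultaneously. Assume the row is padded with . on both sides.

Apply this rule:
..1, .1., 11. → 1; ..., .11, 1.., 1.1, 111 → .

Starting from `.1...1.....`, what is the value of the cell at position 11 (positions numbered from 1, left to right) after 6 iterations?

11..11.....
.1.1.1.....
11.1.1.....
.1.1.1.....  (repeats iteration 2; period 2)
iteration 6: .1.1.1.....
position 11 holds .

.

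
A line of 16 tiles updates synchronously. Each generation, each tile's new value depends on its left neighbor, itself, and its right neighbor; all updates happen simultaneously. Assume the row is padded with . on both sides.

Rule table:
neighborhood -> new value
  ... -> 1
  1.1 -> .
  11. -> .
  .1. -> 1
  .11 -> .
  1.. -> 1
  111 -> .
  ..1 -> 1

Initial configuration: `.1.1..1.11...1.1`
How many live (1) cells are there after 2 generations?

11.1111...1111.1
.......111.....1
count of 1: 4

4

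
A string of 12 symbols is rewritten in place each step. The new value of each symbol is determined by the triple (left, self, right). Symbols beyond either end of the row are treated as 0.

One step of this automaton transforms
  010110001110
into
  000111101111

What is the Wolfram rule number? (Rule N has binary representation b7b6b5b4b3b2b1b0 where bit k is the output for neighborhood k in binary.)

position 9: 111 → 1  (bit 7 = 1)
position 4: 110 → 1  (bit 6 = 1)
position 2: 101 → 0  (bit 5 = 0)
position 5: 100 → 1  (bit 4 = 1)
position 3: 011 → 1  (bit 3 = 1)
position 1: 010 → 0  (bit 2 = 0)
position 0: 001 → 0  (bit 1 = 0)
position 6: 000 → 1  (bit 0 = 1)
bits b7..b0 = 11011001 = 217

217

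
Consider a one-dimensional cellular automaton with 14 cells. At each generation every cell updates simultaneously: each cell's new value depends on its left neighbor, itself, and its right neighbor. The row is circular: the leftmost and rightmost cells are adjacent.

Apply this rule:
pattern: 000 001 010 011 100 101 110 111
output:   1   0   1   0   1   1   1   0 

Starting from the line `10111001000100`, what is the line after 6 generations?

10110110011001

generation 1: 11001101110110
generation 2: 01100110011011
generation 3: 10110011001101
generation 4: 11011001100110
generation 5: 01101100110011
generation 6: 10110110011001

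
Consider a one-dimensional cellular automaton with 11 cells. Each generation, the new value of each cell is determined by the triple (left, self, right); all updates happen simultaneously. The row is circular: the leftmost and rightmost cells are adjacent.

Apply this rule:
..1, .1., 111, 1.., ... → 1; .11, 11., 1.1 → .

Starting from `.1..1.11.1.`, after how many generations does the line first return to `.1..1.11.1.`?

5

generation 1: 11111....11
generation 2: 1111.1111.1
generation 3: 111...11...
generation 4: .1.111..111
generation 5: .1..1.11.1.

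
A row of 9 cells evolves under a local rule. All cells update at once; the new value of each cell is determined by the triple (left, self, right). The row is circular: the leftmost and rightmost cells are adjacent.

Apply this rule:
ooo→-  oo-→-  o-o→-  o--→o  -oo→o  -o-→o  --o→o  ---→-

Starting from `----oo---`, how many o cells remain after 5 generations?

7

---oo-o--
--oo--oo-
-oo-ooo-o
-o--o---o
-ooooo-oo
count of o: 7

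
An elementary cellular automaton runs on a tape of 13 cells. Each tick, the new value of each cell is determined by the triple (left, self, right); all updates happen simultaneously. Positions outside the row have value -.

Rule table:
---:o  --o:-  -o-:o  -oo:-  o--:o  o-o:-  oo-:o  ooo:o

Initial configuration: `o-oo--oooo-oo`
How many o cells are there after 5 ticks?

7

o--oo--ooo--o
oo--oo--ooo-o
-oo--oo--oo-o
--oo--oo--o-o
o--oo--oo-o-o
count of o: 7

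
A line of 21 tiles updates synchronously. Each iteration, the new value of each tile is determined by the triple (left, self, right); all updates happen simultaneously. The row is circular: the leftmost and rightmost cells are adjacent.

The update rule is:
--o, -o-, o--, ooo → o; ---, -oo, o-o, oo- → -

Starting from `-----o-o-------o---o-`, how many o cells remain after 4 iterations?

6

----oo-oo-----ooo-ooo
o--o-----o---o-o---o-
ooooo---ooo-oo-oo-oo-
-ooo-o-o-o-----------
count of o: 6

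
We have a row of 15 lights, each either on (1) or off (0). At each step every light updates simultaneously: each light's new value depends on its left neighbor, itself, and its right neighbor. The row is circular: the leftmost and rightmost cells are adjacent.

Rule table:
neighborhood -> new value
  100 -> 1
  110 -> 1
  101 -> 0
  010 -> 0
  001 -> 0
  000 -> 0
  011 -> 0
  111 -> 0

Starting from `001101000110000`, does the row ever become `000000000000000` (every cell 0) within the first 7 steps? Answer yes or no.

no

000100100011000
000010010001100
000001001000110
000000100100011
100000010010001
110000001001000
011000000100100
step 7 is 011000000100100, still not uniform 0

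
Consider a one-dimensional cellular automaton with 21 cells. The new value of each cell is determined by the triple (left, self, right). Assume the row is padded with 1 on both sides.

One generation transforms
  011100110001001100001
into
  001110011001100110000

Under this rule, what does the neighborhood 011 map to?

At position 1 the neighborhood is 011; the next row has 0 there.

0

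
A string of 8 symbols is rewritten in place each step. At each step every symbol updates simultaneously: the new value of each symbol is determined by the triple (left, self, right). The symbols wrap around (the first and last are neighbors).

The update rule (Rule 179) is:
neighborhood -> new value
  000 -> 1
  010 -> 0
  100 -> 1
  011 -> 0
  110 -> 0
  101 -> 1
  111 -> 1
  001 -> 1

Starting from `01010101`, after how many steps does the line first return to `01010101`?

10101010
01010101

2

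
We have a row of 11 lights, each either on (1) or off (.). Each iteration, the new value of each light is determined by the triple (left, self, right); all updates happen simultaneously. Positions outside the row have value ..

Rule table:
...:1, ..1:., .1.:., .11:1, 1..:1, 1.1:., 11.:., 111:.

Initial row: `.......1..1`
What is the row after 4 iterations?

.1...1....1

iteration 1: 111111..1..
iteration 2: 1.....1..11
iteration 3: .1111..1.1.
iteration 4: .1...1....1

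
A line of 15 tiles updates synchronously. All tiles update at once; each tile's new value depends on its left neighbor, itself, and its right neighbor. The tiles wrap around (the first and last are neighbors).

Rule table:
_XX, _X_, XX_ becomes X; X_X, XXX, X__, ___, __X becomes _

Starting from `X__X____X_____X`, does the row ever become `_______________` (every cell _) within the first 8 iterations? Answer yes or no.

iteration 1: X__X____X_____X  (fixed point — unchanged through iteration 8)
iteration 8 is X__X____X_____X, still not uniform _

no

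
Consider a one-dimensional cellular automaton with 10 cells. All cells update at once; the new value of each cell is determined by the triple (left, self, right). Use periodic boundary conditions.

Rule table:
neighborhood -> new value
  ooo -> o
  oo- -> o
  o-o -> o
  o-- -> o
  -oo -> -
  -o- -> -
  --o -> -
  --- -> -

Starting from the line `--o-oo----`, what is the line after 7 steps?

-oo------o

---o-oo---
----o-oo--
-----o-oo-
------o-oo
o------o-o
oo------o-
-oo------o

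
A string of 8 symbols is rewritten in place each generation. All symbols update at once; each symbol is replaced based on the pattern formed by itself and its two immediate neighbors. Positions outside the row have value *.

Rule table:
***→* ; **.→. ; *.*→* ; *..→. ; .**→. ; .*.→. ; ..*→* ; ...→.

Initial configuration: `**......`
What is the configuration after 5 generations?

...*.*.*

*......*
......*.
.....*.*
....*.*.
...*.*.*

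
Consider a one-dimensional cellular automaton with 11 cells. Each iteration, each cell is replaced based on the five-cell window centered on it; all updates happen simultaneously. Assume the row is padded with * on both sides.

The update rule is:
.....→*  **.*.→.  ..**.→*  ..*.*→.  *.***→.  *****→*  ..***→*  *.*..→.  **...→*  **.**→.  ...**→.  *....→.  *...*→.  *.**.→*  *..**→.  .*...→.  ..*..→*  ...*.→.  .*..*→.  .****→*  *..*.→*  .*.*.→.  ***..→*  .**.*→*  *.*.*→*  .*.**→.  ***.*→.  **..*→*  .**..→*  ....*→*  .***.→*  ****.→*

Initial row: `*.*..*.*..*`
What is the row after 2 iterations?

....*.....*
*.*.*..**.*

*.*.*..**.*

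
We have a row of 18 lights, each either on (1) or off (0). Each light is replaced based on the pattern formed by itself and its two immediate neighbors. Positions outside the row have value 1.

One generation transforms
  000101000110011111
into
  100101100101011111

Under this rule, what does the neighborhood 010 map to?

1

At position 3 the neighborhood is 010; the next row has 1 there.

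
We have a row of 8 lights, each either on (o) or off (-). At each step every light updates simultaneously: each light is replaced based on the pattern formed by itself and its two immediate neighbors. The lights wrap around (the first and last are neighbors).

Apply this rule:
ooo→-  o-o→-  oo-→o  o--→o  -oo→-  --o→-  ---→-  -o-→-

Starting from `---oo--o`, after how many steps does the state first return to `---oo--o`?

step 1: o---oo--
step 2: -o---oo-
step 3: --o---oo
step 4: o--o---o
step 5: oo--o---
step 6: -oo--o--
step 7: --oo--o-
step 8: ---oo--o

8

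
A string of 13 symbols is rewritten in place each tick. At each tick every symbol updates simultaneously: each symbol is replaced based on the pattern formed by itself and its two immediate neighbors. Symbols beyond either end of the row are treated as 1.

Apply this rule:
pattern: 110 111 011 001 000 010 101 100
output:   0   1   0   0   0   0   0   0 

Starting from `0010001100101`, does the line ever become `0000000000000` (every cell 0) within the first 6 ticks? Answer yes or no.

yes

0000000000000
all cells are 0 at tick 1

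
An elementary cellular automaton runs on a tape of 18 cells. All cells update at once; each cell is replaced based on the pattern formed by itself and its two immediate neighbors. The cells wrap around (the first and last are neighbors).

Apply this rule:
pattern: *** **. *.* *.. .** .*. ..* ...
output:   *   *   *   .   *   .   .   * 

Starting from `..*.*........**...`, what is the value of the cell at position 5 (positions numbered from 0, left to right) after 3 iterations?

iteration 1: *..*..******.**.**
iteration 2: *.....************
iteration 3: *.***.************
position 5 holds .

.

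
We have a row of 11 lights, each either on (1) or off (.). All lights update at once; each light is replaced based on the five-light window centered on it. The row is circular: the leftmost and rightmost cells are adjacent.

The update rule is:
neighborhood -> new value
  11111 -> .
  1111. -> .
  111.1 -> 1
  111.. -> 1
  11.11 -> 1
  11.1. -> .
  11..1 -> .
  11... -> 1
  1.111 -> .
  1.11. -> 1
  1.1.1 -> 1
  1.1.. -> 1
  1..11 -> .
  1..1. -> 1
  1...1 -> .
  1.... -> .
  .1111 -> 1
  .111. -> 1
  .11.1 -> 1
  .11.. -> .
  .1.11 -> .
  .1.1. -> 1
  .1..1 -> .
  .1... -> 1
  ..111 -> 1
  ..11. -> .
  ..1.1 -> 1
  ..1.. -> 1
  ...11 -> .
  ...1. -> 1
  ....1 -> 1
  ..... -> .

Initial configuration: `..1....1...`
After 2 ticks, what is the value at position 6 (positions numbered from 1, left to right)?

.

1111.1111..
11.11.1.1..
position 6 holds .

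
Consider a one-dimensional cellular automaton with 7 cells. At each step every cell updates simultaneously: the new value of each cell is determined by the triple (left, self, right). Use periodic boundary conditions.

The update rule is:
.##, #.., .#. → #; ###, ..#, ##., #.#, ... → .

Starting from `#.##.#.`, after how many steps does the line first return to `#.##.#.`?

2

#.#..#.
#.##.#.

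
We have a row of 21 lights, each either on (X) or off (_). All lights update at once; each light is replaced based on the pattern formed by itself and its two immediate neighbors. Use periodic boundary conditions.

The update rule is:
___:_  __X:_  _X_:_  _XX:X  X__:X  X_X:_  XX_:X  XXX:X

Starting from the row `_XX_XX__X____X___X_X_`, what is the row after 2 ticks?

_XX_XXX__X____X_____X
_XX_XXXX__X____X_____

_XX_XXXX__X____X_____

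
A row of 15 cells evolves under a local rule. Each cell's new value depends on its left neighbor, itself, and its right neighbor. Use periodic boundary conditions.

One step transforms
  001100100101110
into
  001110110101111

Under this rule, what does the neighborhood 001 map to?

0

At position 1 the neighborhood is 001; the next row has 0 there.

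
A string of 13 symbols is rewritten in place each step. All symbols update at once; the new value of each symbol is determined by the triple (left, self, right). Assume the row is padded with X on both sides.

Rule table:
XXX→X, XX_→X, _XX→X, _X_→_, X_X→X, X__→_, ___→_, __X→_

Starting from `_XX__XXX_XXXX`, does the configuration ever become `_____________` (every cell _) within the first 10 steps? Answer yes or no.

no

XXX__XXXXXXXX
XXX__XXXXXXXX  (fixed point — unchanged through step 10)
step 10 is XXX__XXXXXXXX, still not uniform _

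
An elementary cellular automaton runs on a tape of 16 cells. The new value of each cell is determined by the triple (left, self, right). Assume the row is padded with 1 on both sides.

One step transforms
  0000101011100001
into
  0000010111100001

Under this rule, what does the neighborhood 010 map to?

0

At position 4 the neighborhood is 010; the next row has 0 there.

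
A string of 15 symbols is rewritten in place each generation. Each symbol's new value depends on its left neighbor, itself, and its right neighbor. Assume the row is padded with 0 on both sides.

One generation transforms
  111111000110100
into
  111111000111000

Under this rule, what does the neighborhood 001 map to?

0

At position 8 the neighborhood is 001; the next row has 0 there.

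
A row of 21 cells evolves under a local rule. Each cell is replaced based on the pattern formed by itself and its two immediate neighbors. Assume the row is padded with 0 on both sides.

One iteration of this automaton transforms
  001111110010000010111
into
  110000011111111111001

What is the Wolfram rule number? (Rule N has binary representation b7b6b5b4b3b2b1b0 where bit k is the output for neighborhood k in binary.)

position 3: 111 → 0  (bit 7 = 0)
position 7: 110 → 1  (bit 6 = 1)
position 17: 101 → 1  (bit 5 = 1)
position 8: 100 → 1  (bit 4 = 1)
position 2: 011 → 0  (bit 3 = 0)
position 10: 010 → 1  (bit 2 = 1)
position 1: 001 → 1  (bit 1 = 1)
position 0: 000 → 1  (bit 0 = 1)
bits b7..b0 = 01110111 = 119

119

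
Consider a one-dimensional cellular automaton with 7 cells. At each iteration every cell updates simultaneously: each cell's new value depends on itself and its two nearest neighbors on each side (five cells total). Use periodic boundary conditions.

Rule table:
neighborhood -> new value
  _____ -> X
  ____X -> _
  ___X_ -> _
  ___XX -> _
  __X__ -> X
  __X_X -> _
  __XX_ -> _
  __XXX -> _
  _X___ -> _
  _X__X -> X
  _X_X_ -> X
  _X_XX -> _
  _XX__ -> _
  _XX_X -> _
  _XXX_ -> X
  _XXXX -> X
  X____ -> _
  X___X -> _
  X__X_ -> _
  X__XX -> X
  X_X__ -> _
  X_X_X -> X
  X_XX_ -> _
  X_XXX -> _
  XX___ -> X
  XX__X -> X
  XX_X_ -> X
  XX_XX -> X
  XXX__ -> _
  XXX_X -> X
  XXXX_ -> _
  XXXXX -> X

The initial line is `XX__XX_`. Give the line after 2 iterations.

iteration 1: __XX__X
iteration 2: XX__X_X

XX__X_X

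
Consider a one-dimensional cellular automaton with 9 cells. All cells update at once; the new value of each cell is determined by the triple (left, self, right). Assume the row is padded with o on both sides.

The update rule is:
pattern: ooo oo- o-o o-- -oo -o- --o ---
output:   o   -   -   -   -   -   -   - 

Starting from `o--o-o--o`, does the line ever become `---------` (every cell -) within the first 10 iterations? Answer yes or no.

yes

iteration 1: ---------
all cells are - at iteration 1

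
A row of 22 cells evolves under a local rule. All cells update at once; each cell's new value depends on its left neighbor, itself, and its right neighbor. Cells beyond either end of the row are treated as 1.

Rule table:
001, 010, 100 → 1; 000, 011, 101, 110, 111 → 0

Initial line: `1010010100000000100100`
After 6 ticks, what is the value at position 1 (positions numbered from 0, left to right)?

0

0011110110000001111111
1100000001000010000000
0010000011100111000001
1111000100011000100010
0000101110100101110110
1001100000111100000000
position 1 holds 0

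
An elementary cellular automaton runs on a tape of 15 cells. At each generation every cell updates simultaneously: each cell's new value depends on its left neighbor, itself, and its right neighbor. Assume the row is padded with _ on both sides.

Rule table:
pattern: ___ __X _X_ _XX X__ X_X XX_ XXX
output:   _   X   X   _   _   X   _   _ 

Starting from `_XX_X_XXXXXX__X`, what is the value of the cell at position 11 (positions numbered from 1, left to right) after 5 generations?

X

X__XXX_______XX
X_X_________X__
XXX________XX__
__________X____
_________XX____
position 11 holds X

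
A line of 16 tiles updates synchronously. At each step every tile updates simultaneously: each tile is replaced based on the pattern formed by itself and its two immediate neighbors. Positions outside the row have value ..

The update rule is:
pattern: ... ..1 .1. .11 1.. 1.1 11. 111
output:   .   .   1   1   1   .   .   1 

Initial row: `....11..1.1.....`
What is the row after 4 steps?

....1.1.1.1.1.1.

....1.1.1.11....
....1.1.1.1.1...
....1.1.1.1.11..
....1.1.1.1.1.1.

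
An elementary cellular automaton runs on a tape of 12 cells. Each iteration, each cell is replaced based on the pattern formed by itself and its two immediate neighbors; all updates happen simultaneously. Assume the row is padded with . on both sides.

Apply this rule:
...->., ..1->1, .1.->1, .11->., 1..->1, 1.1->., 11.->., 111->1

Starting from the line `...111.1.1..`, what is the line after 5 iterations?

iteration 1: ..1.1..1.11.
iteration 2: .11.1111...1
iteration 3: 1....11.1.11
iteration 4: 11..1...1...
iteration 5: ..1111.111..

..1111.111..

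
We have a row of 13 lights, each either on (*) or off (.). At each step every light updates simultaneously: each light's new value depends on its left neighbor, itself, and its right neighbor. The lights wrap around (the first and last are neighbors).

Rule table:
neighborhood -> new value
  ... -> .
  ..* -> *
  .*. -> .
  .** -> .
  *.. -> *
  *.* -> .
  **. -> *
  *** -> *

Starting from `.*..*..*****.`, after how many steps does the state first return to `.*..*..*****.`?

*.**.**.*****
*..*..*..****
***.**.**.***
***..*..*..**
*****.**.**.*
*****..*..*..
.******.**.**
..*****..*..*
**.******.**.
.*..*****..*.
*.**.******.*
*..*..*****..
.**.**.******
..*..*..*****
**.**.**.****
**..*..*..***
****.**.**.**
****..*..*..*
******.**.**.
.*****..*..*.
*.******.**.*
*..*****..*..
.**.******.**
..*..*****..*
**.**.******.
.*..*..*****.

26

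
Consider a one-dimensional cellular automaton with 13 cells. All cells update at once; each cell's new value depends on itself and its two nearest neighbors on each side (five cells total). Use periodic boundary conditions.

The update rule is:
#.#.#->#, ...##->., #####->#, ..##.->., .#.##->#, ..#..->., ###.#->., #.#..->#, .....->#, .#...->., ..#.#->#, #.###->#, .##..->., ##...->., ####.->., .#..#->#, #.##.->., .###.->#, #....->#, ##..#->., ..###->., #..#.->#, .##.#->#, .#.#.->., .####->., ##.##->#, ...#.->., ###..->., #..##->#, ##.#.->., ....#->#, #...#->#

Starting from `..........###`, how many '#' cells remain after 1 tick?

9

.########..#.
count of #: 9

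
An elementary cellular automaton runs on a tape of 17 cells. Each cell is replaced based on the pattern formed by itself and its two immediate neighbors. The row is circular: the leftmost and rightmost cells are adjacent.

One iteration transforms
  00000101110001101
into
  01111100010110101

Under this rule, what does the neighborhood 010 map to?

1

At position 5 the neighborhood is 010; the next row has 1 there.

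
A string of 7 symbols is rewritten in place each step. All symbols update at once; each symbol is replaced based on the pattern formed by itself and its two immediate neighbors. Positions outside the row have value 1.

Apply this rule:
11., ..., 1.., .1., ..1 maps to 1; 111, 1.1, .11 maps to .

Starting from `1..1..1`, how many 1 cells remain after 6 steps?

111111.
.....1.
111111.  (repeats step 1; period 2)
step 6: .....1.
count of 1: 1

1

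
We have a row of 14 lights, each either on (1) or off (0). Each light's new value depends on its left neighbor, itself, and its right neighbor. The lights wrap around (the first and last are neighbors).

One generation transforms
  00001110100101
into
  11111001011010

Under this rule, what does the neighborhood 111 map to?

At position 5 the neighborhood is 111; the next row has 0 there.

0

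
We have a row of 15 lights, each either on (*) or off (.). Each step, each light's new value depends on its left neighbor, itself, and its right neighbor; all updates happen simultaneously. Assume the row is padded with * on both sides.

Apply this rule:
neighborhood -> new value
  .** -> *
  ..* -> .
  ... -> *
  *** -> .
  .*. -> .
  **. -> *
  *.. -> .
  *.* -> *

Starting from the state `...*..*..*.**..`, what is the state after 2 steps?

.*........***..
*..******.*.*..

*..******.*.*..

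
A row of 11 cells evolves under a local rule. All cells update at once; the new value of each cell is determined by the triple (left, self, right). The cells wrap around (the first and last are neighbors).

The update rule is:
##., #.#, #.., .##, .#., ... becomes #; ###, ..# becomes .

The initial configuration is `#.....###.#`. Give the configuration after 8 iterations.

###.#....##

#####.#.###
....#####..
###.#...###
..#####.#..
#.#...#####
#####.#....
#...######.
###.#....##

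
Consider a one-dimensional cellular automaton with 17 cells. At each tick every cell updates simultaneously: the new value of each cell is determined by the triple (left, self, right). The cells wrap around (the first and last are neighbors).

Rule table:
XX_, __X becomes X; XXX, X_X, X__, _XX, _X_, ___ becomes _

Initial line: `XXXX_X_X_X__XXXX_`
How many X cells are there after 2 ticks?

___X_______X___X_
__X_______X___X__
count of X: 3

3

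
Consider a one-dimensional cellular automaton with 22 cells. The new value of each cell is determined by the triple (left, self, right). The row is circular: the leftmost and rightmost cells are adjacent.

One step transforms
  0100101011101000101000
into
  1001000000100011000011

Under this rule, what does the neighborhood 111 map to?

0

At position 9 the neighborhood is 111; the next row has 0 there.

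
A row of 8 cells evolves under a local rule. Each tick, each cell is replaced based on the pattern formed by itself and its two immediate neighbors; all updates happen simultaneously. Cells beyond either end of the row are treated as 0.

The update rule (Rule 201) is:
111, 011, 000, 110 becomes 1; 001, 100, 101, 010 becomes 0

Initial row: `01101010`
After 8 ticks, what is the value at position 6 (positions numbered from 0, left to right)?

1

tick 1: 01100000
tick 2: 01101111
tick 3: 01101111  (fixed point — unchanged through tick 8)
position 6 holds 1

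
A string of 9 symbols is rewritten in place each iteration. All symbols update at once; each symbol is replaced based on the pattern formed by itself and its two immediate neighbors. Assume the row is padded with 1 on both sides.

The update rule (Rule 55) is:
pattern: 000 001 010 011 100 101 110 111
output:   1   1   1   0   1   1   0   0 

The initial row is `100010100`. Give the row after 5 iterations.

011111111

iteration 1: 011111111
iteration 2: 100000000
iteration 3: 011111111  (repeats iteration 1; period 2)
iteration 5: 011111111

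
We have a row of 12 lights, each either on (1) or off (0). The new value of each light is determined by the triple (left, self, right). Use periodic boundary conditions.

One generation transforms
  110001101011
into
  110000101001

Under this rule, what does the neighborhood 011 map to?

At position 5 the neighborhood is 011; the next row has 0 there.

0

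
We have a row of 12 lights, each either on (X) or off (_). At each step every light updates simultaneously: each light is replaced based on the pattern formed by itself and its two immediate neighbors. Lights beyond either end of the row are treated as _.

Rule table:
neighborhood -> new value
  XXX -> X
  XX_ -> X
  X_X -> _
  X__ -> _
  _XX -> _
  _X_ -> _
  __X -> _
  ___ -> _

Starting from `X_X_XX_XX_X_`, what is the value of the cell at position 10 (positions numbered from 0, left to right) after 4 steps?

_

step 1: _____X__X___
step 2: ____________
step 3: ____________  (fixed point — unchanged through step 4)
position 10 holds _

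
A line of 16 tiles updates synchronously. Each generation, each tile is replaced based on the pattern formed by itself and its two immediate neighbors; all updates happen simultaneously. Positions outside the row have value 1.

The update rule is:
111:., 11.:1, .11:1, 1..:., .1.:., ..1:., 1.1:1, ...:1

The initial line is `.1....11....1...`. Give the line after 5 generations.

generation 1: 1..11.11.11...1.
generation 2: 1..11111111.1..1
generation 3: 1..1......11...1
generation 4: 1....1111.11.1.1
generation 5: 1.11.1..11111.11

1.11.1..11111.11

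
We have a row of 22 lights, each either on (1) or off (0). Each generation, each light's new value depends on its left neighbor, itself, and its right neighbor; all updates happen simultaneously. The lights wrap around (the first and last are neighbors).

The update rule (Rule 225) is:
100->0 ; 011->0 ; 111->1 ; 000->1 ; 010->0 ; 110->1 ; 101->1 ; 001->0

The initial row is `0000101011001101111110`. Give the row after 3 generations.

1110010101000110111110
0110001010010011011111
1010100100000001101111

1010100100000001101111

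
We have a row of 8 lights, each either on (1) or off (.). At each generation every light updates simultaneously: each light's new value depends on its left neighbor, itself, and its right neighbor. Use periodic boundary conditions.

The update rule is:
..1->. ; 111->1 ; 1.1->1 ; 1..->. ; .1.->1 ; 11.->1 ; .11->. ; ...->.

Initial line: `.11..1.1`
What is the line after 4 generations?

generation 1: 1.1..111
generation 2: 111...11
generation 3: 111....1
generation 4: 111.....

111.....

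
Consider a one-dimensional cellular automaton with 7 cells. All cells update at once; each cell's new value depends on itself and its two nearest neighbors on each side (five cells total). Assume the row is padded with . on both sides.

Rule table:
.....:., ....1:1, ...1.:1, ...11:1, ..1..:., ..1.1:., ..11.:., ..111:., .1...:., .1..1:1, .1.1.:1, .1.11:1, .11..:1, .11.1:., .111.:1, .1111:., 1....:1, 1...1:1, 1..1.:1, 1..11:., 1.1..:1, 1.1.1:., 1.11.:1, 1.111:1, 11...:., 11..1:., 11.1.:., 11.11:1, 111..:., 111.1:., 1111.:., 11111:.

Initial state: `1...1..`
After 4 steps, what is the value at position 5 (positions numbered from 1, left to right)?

..11..1
11.1.1.
....11.
..11.1.
position 5 holds .

.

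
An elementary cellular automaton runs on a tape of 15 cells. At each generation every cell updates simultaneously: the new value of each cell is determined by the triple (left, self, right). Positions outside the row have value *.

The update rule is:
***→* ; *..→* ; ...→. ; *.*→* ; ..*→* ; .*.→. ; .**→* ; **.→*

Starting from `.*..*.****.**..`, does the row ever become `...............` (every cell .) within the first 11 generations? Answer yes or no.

no

*.**.**********
***************
***************  (fixed point — unchanged through generation 11)
generation 11 is ***************, still not uniform .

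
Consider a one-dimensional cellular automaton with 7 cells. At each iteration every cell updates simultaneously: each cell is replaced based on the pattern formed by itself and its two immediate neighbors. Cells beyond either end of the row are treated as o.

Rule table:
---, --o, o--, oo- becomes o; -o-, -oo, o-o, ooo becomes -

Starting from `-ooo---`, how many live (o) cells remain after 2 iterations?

iteration 1: ---oooo
iteration 2: ooo----
count of o: 3

3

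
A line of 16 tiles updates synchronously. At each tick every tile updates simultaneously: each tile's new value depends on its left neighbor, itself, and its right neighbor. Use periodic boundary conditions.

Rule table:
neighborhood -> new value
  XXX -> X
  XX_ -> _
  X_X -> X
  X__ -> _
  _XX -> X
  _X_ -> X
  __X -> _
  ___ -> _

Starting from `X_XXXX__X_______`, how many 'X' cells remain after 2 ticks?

XXXXX___X_______
XXXX____X_______
count of X: 5

5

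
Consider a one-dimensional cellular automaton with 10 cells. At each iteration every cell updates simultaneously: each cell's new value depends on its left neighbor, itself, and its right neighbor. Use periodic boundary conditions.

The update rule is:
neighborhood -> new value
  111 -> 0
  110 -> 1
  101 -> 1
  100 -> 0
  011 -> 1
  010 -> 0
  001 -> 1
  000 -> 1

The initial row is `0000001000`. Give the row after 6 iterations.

0110111011

1111110011
0000010110
1111101110
1000111011
1011101110
0110111011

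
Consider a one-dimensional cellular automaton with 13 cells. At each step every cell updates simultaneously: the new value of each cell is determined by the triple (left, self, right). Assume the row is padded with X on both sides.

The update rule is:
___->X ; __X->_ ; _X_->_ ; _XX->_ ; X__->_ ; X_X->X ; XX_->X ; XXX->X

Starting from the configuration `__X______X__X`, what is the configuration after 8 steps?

step 1: ____XXXX_____
step 2: _XX__XXX_XXX_
step 3: X_X___XXX_XXX
step 4: XX__X__XXX_XX
step 5: XX______XXX_X
step 6: XX_XXXX__XXX_
step 7: XXX_XXX___XXX
step 8: XXXX_XX_X__XX

XXXX_XX_X__XX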